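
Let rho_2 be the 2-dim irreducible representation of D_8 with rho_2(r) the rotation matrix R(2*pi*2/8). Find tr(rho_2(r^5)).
chi_{rho_2}(r^5) = 2*cos(2*pi*2*5/8) = 0

Justification: rho_2(r^5) is rotation by angle 2*pi*2*5/8, whose trace is 2*cos(2*pi*2*5/8) = 0.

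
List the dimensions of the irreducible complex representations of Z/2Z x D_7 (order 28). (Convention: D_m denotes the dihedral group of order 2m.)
Dimensions: 1, 1, 1, 1, 2, 2, 2, 2, 2, 2

Details: There are 10 irreducibles (= number of conjugacy classes). Their dimensions d_i satisfy sum d_i^2 = |G| = 28: 1 + 1 + 1 + 1 + 4 + 4 + 4 + 4 + 4 + 4 = 28. (For the product with Z/2Z: each of the 2 1-dim characters of Z/2Z tensors with each irrep of D_7, giving 2 copies of each D_7-dimension.)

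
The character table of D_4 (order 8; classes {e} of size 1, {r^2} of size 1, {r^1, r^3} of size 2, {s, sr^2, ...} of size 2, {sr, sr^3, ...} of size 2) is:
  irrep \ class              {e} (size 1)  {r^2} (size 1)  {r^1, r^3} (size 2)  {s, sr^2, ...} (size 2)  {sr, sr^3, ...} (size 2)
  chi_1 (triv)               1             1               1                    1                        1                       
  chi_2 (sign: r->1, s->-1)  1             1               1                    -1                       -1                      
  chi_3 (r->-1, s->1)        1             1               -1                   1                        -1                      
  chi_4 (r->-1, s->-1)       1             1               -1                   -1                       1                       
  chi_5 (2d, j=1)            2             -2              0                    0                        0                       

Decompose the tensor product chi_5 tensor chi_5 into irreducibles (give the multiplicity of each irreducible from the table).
chi_5 tensor chi_5 = chi_1 + chi_2 + chi_3 + chi_4 (all other irreducibles have multiplicity 0).

The character of a tensor product is the pointwise product (chi_5 * chi_5)(C) = chi_5(C) * chi_5(C):
  {e}: (2)*(2), {r^2}: (-2)*(-2), {r^1, r^3}: (0)*(0), {s, sr^2, ...}: (0)*(0), {sr, sr^3, ...}: (0)*(0)
so (chi_5 * chi_5) takes values
  {e} -> 4, {r^2} -> 4, {r^1, r^3} -> 0, {s, sr^2, ...} -> 0, {sr, sr^3, ...} -> 0.
Now take the inner product of this character with each irreducible chi from the table, <chi_5*chi_5, chi> = (1/8) sum_C |C| (chi_5*chi_5)(C) conj(chi(C)):
  <chi_5*chi_5, chi_1> = (1/8)[1*(4)*conj(1) + 1*(4)*conj(1) + 2*(0)*conj(1) + 2*(0)*conj(1) + 2*(0)*conj(1)]
      = (1/8)[(4) + (4) + (0) + (0) + (0)] = 8/8 = 1
  <chi_5*chi_5, chi_2> = (1/8)[1*(4)*conj(1) + 1*(4)*conj(1) + 2*(0)*conj(1) + 2*(0)*conj(-1) + 2*(0)*conj(-1)]
      = (1/8)[(4) + (4) + (0) + (0) + (0)] = 8/8 = 1
  <chi_5*chi_5, chi_3> = (1/8)[1*(4)*conj(1) + 1*(4)*conj(1) + 2*(0)*conj(-1) + 2*(0)*conj(1) + 2*(0)*conj(-1)]
      = (1/8)[(4) + (4) + (0) + (0) + (0)] = 8/8 = 1
  <chi_5*chi_5, chi_4> = (1/8)[1*(4)*conj(1) + 1*(4)*conj(1) + 2*(0)*conj(-1) + 2*(0)*conj(-1) + 2*(0)*conj(1)]
      = (1/8)[(4) + (4) + (0) + (0) + (0)] = 8/8 = 1
  <chi_5*chi_5, chi_5> = (1/8)[1*(4)*conj(2) + 1*(4)*conj(-2) + 2*(0)*conj(0) + 2*(0)*conj(0) + 2*(0)*conj(0)]
      = (1/8)[(8) + (-8) + (0) + (0) + (0)] = 0/8 = 0
Hence the multiplicities are chi_1: 1, chi_2: 1, chi_3: 1, chi_4: 1. Dimension check: dim(chi_5)*dim(chi_5) = 2*2 = 4 and sum (mult * dim) = 1*1 + 1*1 + 1*1 + 1*1 = 4.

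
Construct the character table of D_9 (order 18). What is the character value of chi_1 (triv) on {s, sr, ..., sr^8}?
Conjugacy classes: {e} of size 1, {r^1, r^8} of size 2, {r^2, r^7} of size 2, {r^3, r^6} of size 2, {r^4, r^5} of size 2, {s, sr, ..., sr^8} of size 9.
Character table:
  irrep \ class              {e} (size 1)  {r^1, r^8} (size 2)  {r^2, r^7} (size 2)  {r^3, r^6} (size 2)  {r^4, r^5} (size 2)  {s, sr, ..., sr^8} (size 9)
  chi_1 (triv)               1             1                    1                    1                    1                    1                          
  chi_2 (sign: r->1, s->-1)  1             1                    1                    1                    1                    -1                         
  chi_3 (2d, j=1)            2             2*cos(2*pi/9)        2*cos(4*pi/9)        -1                   -2*cos(pi/9)         0                          
  chi_4 (2d, j=2)            2             2*cos(4*pi/9)        -2*cos(pi/9)         -1                   2*cos(2*pi/9)        0                          
  chi_5 (2d, j=3)            2             -1                   -1                   2                    -1                   0                          
  chi_6 (2d, j=4)            2             -2*cos(pi/9)         2*cos(2*pi/9)        -1                   2*cos(4*pi/9)        0                          

Spot check: chi_1 (triv) on {s, sr, ..., sr^8} = 1.

Justification: D_9 has order 2*9 = 18 with 6 conjugacy classes, hence 6 irreducibles. Sum of squared dims 1 + 1 + 4 + 4 + 4 + 4 = 18 = |G|. Linear characters come from the abelianisation; the 2-dimensional irreps have character r^k -> 2*cos(2*pi*j*k/9), reflections -> 0.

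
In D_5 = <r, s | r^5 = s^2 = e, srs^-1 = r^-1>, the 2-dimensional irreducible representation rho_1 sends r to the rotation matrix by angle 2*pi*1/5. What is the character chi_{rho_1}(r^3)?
chi_{rho_1}(r^3) = 2*cos(2*pi*1*3/5) = -sqrt(5)/2 - 1/2

Working: rho_1(r^3) is rotation by angle 2*pi*1*3/5, whose trace is 2*cos(2*pi*1*3/5) = -sqrt(5)/2 - 1/2.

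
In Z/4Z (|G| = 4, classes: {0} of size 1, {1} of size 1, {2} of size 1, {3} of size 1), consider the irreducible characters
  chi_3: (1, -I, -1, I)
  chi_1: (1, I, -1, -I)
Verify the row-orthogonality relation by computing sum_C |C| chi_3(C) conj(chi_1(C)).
Sum = 0; so <chi_3, chi_1> = 0 (distinct irreducibles are orthogonal).

Derivation: Compute term by term over conjugacy classes (|C| * chi_3(C) * conj(chi_1(C))):
  1*(1)*conj(1) + 1*(-I)*conj(I) + 1*(-1)*conj(-1) + 1*(I)*conj(-I)
  = (1) + (-1) + (1) + (-1)
  = 0.
(Exp terms are combined using exp(i*s)*conj(exp(i*t)) = exp(i*(s-t)), and sums of them are collapsed using the identity that for every m > 1 the m distinct m-th roots of unity sum to 0, e.g. 1 + exp(2*I*pi/3) + exp(-2*I*pi/3) = 0.)
Dividing by |G| = 4 gives 0/4 = 0, matching the row-orthogonality relation <chi_3, chi_1> = [chi_3 = chi_1].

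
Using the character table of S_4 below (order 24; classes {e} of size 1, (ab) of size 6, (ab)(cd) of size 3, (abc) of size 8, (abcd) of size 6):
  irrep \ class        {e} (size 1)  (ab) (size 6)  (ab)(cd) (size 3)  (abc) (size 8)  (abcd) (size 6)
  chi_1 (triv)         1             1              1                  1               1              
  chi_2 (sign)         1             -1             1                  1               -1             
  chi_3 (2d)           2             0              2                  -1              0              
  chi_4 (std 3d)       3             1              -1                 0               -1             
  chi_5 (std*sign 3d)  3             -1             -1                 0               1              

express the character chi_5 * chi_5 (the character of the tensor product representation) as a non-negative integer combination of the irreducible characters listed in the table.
chi_5 tensor chi_5 = chi_1 + chi_3 + chi_4 + chi_5 (all other irreducibles have multiplicity 0).

Reasoning: The character of a tensor product is the pointwise product (chi_5 * chi_5)(C) = chi_5(C) * chi_5(C):
  {e}: (3)*(3), (ab): (-1)*(-1), (ab)(cd): (-1)*(-1), (abc): (0)*(0), (abcd): (1)*(1)
so (chi_5 * chi_5) takes values
  {e} -> 9, (ab) -> 1, (ab)(cd) -> 1, (abc) -> 0, (abcd) -> 1.
Now take the inner product of this character with each irreducible chi from the table, <chi_5*chi_5, chi> = (1/24) sum_C |C| (chi_5*chi_5)(C) conj(chi(C)):
  <chi_5*chi_5, chi_1> = (1/24)[1*(9)*conj(1) + 6*(1)*conj(1) + 3*(1)*conj(1) + 8*(0)*conj(1) + 6*(1)*conj(1)]
      = (1/24)[(9) + (6) + (3) + (0) + (6)] = 24/24 = 1
  <chi_5*chi_5, chi_2> = (1/24)[1*(9)*conj(1) + 6*(1)*conj(-1) + 3*(1)*conj(1) + 8*(0)*conj(1) + 6*(1)*conj(-1)]
      = (1/24)[(9) + (-6) + (3) + (0) + (-6)] = 0/24 = 0
  <chi_5*chi_5, chi_3> = (1/24)[1*(9)*conj(2) + 6*(1)*conj(0) + 3*(1)*conj(2) + 8*(0)*conj(-1) + 6*(1)*conj(0)]
      = (1/24)[(18) + (0) + (6) + (0) + (0)] = 24/24 = 1
  <chi_5*chi_5, chi_4> = (1/24)[1*(9)*conj(3) + 6*(1)*conj(1) + 3*(1)*conj(-1) + 8*(0)*conj(0) + 6*(1)*conj(-1)]
      = (1/24)[(27) + (6) + (-3) + (0) + (-6)] = 24/24 = 1
  <chi_5*chi_5, chi_5> = (1/24)[1*(9)*conj(3) + 6*(1)*conj(-1) + 3*(1)*conj(-1) + 8*(0)*conj(0) + 6*(1)*conj(1)]
      = (1/24)[(27) + (-6) + (-3) + (0) + (6)] = 24/24 = 1
Hence the multiplicities are chi_1: 1, chi_3: 1, chi_4: 1, chi_5: 1. Dimension check: dim(chi_5)*dim(chi_5) = 3*3 = 9 and sum (mult * dim) = 1*1 + 1*2 + 1*3 + 1*3 = 9.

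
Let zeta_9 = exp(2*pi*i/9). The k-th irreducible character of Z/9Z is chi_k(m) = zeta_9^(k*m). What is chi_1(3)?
chi_1(3) = zeta_9^3 = exp(2*I*pi/3)

Justification: chi_1(3) = zeta_9^(1*3) = zeta_9^3. Since zeta_9^9 = 1, this equals zeta_9^3 = exp(2*pi*i*3/9) = exp(2*I*pi/3).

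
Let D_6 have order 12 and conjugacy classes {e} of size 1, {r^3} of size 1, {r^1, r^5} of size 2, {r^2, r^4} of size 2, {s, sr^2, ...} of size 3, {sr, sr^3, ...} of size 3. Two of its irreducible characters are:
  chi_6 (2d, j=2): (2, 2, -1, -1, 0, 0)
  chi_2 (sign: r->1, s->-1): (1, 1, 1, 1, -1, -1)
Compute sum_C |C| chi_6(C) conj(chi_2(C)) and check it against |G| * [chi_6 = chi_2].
Sum = 0; so <chi_6, chi_2> = 0 (distinct irreducibles are orthogonal).

Solution. Compute term by term over conjugacy classes (|C| * chi_6(C) * conj(chi_2(C))):
  1*(2)*conj(1) + 1*(2)*conj(1) + 2*(-1)*conj(1) + 2*(-1)*conj(1) + 3*(0)*conj(-1) + 3*(0)*conj(-1)
  = (2) + (2) + (-2) + (-2) + (0) + (0)
  = 0.
Dividing by |G| = 12 gives 0/12 = 0, matching the row-orthogonality relation <chi_6, chi_2> = [chi_6 = chi_2].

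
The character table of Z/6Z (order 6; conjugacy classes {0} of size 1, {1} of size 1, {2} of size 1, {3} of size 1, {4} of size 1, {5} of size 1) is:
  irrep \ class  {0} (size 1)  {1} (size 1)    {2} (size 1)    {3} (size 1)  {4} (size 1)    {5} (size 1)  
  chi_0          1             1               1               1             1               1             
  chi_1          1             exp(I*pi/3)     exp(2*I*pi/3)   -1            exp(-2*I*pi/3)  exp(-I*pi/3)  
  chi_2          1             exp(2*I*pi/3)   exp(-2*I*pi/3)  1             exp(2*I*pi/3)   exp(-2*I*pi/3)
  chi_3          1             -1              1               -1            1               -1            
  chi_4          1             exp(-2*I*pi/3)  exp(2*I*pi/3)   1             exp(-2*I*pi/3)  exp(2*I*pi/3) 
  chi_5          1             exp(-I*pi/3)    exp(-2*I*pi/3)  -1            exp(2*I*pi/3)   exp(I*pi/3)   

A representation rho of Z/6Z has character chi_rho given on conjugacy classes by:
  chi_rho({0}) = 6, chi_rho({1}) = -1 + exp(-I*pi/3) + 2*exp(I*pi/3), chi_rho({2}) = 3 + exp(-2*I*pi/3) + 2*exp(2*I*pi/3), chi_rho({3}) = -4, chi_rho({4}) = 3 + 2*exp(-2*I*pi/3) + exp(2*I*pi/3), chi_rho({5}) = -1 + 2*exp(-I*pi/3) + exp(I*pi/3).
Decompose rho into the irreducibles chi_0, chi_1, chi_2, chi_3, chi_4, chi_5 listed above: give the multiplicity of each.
Multiplicities: chi_0: 1, chi_1: 2, chi_2: 0, chi_3: 2, chi_4: 0, chi_5: 1.

Argument: Use <chi_rho, chi> = (1/|G|) sum_C |C| * chi_rho(C) * conj(chi(C)) with |G| = 6 for each irreducible chi in the table:
  <chi_rho, chi_0> = (1/6)[1*(6)*conj(1) + 1*(-1 + exp(-I*pi/3) + 2*exp(I*pi/3))*conj(1) + 1*(3 + exp(-2*I*pi/3) + 2*exp(2*I*pi/3))*conj(1) + 1*(-4)*conj(1) + 1*(3 + 2*exp(-2*I*pi/3) + exp(2*I*pi/3))*conj(1) + 1*(-1 + 2*exp(-I*pi/3) + exp(I*pi/3))*conj(1)]
      = (1/6)[(6) + (-1 + exp(-I*pi/3) + 2*exp(I*pi/3)) + (3 + exp(-2*I*pi/3) + 2*exp(2*I*pi/3)) + (-4) + (3 + 2*exp(-2*I*pi/3) + exp(2*I*pi/3)) + (-1 + 2*exp(-I*pi/3) + exp(I*pi/3))] = 6/6 = 1
  <chi_rho, chi_1> = (1/6)[1*(6)*conj(1) + 1*(-1 + exp(-I*pi/3) + 2*exp(I*pi/3))*conj(exp(I*pi/3)) + 1*(3 + exp(-2*I*pi/3) + 2*exp(2*I*pi/3))*conj(exp(2*I*pi/3)) + 1*(-4)*conj(-1) + 1*(3 + 2*exp(-2*I*pi/3) + exp(2*I*pi/3))*conj(exp(-2*I*pi/3)) + 1*(-1 + 2*exp(-I*pi/3) + exp(I*pi/3))*conj(exp(-I*pi/3))]
      = (1/6)[(6) + (1) + (2 + 3*exp(-2*I*pi/3) + exp(2*I*pi/3)) + (4) + (2 + exp(-2*I*pi/3) + 3*exp(2*I*pi/3)) + (1)] = 12/6 = 2
  <chi_rho, chi_2> = (1/6)[1*(6)*conj(1) + 1*(-1 + exp(-I*pi/3) + 2*exp(I*pi/3))*conj(exp(2*I*pi/3)) + 1*(3 + exp(-2*I*pi/3) + 2*exp(2*I*pi/3))*conj(exp(-2*I*pi/3)) + 1*(-4)*conj(1) + 1*(3 + 2*exp(-2*I*pi/3) + exp(2*I*pi/3))*conj(exp(2*I*pi/3)) + 1*(-1 + 2*exp(-I*pi/3) + exp(I*pi/3))*conj(exp(-2*I*pi/3))]
      = (1/6)[(6) + (-1 + 2*exp(-I*pi/3) - exp(-2*I*pi/3)) + (1 + 2*exp(-2*I*pi/3) + 3*exp(2*I*pi/3)) + (-4) + (1 + 3*exp(-2*I*pi/3) + 2*exp(2*I*pi/3)) + (-1 - exp(2*I*pi/3) + 2*exp(I*pi/3))] = 0/6 = 0
  <chi_rho, chi_3> = (1/6)[1*(6)*conj(1) + 1*(-1 + exp(-I*pi/3) + 2*exp(I*pi/3))*conj(-1) + 1*(3 + exp(-2*I*pi/3) + 2*exp(2*I*pi/3))*conj(1) + 1*(-4)*conj(-1) + 1*(3 + 2*exp(-2*I*pi/3) + exp(2*I*pi/3))*conj(1) + 1*(-1 + 2*exp(-I*pi/3) + exp(I*pi/3))*conj(-1)]
      = (1/6)[(6) + (1 - 2*exp(I*pi/3) - exp(-I*pi/3)) + (3 + exp(-2*I*pi/3) + 2*exp(2*I*pi/3)) + (4) + (3 + 2*exp(-2*I*pi/3) + exp(2*I*pi/3)) + (1 - exp(I*pi/3) - 2*exp(-I*pi/3))] = 12/6 = 2
  <chi_rho, chi_4> = (1/6)[1*(6)*conj(1) + 1*(-1 + exp(-I*pi/3) + 2*exp(I*pi/3))*conj(exp(-2*I*pi/3)) + 1*(3 + exp(-2*I*pi/3) + 2*exp(2*I*pi/3))*conj(exp(2*I*pi/3)) + 1*(-4)*conj(1) + 1*(3 + 2*exp(-2*I*pi/3) + exp(2*I*pi/3))*conj(exp(-2*I*pi/3)) + 1*(-1 + 2*exp(-I*pi/3) + exp(I*pi/3))*conj(exp(2*I*pi/3))]
      = (1/6)[(6) + (-1) + (2 + 3*exp(-2*I*pi/3) + exp(2*I*pi/3)) + (-4) + (2 + exp(-2*I*pi/3) + 3*exp(2*I*pi/3)) + (-1)] = 0/6 = 0
  <chi_rho, chi_5> = (1/6)[1*(6)*conj(1) + 1*(-1 + exp(-I*pi/3) + 2*exp(I*pi/3))*conj(exp(-I*pi/3)) + 1*(3 + exp(-2*I*pi/3) + 2*exp(2*I*pi/3))*conj(exp(-2*I*pi/3)) + 1*(-4)*conj(-1) + 1*(3 + 2*exp(-2*I*pi/3) + exp(2*I*pi/3))*conj(exp(2*I*pi/3)) + 1*(-1 + 2*exp(-I*pi/3) + exp(I*pi/3))*conj(exp(I*pi/3))]
      = (1/6)[(6) + (1 - exp(I*pi/3) + 2*exp(2*I*pi/3)) + (1 + 2*exp(-2*I*pi/3) + 3*exp(2*I*pi/3)) + (4) + (1 + 3*exp(-2*I*pi/3) + 2*exp(2*I*pi/3)) + (1 + 2*exp(-2*I*pi/3) - exp(-I*pi/3))] = 6/6 = 1
(Exp terms are combined using exp(i*s)*conj(exp(i*t)) = exp(i*(s-t)), and sums of them are collapsed using the identity that for every m > 1 the m distinct m-th roots of unity sum to 0, e.g. 1 + exp(2*I*pi/3) + exp(-2*I*pi/3) = 0.)
Dimension check: dim(rho) = sum (mult * dim) = 1*1 + 2*1 + 0*1 + 2*1 + 0*1 + 1*1 = 6 = chi_rho(e) = 6.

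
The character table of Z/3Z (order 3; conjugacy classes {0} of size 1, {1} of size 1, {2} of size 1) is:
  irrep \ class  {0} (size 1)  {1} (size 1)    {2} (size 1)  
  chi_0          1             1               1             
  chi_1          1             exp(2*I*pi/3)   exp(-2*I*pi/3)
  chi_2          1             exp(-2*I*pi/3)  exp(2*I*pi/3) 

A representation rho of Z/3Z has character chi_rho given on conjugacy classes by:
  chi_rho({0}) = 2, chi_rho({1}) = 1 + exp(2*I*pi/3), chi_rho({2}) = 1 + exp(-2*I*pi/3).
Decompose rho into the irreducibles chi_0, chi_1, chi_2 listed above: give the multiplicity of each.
Multiplicities: chi_0: 1, chi_1: 1, chi_2: 0.

Solution. Use <chi_rho, chi> = (1/|G|) sum_C |C| * chi_rho(C) * conj(chi(C)) with |G| = 3 for each irreducible chi in the table:
  <chi_rho, chi_0> = (1/3)[1*(2)*conj(1) + 1*(1 + exp(2*I*pi/3))*conj(1) + 1*(1 + exp(-2*I*pi/3))*conj(1)]
      = (1/3)[(2) + (1 + exp(2*I*pi/3)) + (1 + exp(-2*I*pi/3))] = 3/3 = 1
  <chi_rho, chi_1> = (1/3)[1*(2)*conj(1) + 1*(1 + exp(2*I*pi/3))*conj(exp(2*I*pi/3)) + 1*(1 + exp(-2*I*pi/3))*conj(exp(-2*I*pi/3))]
      = (1/3)[(2) + (1 + exp(-2*I*pi/3)) + (1 + exp(2*I*pi/3))] = 3/3 = 1
  <chi_rho, chi_2> = (1/3)[1*(2)*conj(1) + 1*(1 + exp(2*I*pi/3))*conj(exp(-2*I*pi/3)) + 1*(1 + exp(-2*I*pi/3))*conj(exp(2*I*pi/3))]
      = (1/3)[(2) + (-1) + (-1)] = 0/3 = 0
(Exp terms are combined using exp(i*s)*conj(exp(i*t)) = exp(i*(s-t)), and sums of them are collapsed using the identity that for every m > 1 the m distinct m-th roots of unity sum to 0, e.g. 1 + exp(2*I*pi/3) + exp(-2*I*pi/3) = 0.)
Dimension check: dim(rho) = sum (mult * dim) = 1*1 + 1*1 + 0*1 = 2 = chi_rho(e) = 2.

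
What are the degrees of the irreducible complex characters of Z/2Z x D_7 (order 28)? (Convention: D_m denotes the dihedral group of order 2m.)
Dimensions: 1, 1, 1, 1, 2, 2, 2, 2, 2, 2

Argument: There are 10 irreducibles (= number of conjugacy classes). Their dimensions d_i satisfy sum d_i^2 = |G| = 28: 1 + 1 + 1 + 1 + 4 + 4 + 4 + 4 + 4 + 4 = 28. (For the product with Z/2Z: each of the 2 1-dim characters of Z/2Z tensors with each irrep of D_7, giving 2 copies of each D_7-dimension.)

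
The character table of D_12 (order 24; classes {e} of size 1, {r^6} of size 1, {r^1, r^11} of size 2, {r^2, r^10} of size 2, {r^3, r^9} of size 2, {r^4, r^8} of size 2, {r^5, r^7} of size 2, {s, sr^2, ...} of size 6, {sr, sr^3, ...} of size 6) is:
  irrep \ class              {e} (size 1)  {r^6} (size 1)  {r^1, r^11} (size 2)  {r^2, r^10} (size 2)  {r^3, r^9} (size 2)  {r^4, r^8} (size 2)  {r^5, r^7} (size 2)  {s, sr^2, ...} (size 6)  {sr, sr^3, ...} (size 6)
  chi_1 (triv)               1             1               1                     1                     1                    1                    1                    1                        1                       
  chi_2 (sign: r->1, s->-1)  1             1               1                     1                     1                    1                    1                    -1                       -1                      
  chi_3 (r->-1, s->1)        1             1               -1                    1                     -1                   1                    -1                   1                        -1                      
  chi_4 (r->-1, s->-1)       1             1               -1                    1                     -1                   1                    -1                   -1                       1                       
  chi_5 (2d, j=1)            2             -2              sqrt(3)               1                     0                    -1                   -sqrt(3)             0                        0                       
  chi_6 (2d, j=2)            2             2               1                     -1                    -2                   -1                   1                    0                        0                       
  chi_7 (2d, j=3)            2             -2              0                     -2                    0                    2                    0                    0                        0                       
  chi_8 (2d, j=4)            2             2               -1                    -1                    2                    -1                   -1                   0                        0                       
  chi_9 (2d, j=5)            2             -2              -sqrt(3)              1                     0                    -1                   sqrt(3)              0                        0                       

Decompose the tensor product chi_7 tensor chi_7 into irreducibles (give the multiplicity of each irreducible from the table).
chi_7 tensor chi_7 = chi_1 + chi_2 + chi_3 + chi_4 (all other irreducibles have multiplicity 0).

Derivation: The character of a tensor product is the pointwise product (chi_7 * chi_7)(C) = chi_7(C) * chi_7(C):
  {e}: (2)*(2), {r^6}: (-2)*(-2), {r^1, r^11}: (0)*(0), {r^2, r^10}: (-2)*(-2), {r^3, r^9}: (0)*(0), {r^4, r^8}: (2)*(2), {r^5, r^7}: (0)*(0), {s, sr^2, ...}: (0)*(0), {sr, sr^3, ...}: (0)*(0)
so (chi_7 * chi_7) takes values
  {e} -> 4, {r^6} -> 4, {r^1, r^11} -> 0, {r^2, r^10} -> 4, {r^3, r^9} -> 0, {r^4, r^8} -> 4, {r^5, r^7} -> 0, {s, sr^2, ...} -> 0, {sr, sr^3, ...} -> 0.
Now take the inner product of this character with each irreducible chi from the table, <chi_7*chi_7, chi> = (1/24) sum_C |C| (chi_7*chi_7)(C) conj(chi(C)):
  <chi_7*chi_7, chi_1> = (1/24)[1*(4)*conj(1) + 1*(4)*conj(1) + 2*(0)*conj(1) + 2*(4)*conj(1) + 2*(0)*conj(1) + 2*(4)*conj(1) + 2*(0)*conj(1) + 6*(0)*conj(1) + 6*(0)*conj(1)]
      = (1/24)[(4) + (4) + (0) + (8) + (0) + (8) + (0) + (0) + (0)] = 24/24 = 1
  <chi_7*chi_7, chi_2> = (1/24)[1*(4)*conj(1) + 1*(4)*conj(1) + 2*(0)*conj(1) + 2*(4)*conj(1) + 2*(0)*conj(1) + 2*(4)*conj(1) + 2*(0)*conj(1) + 6*(0)*conj(-1) + 6*(0)*conj(-1)]
      = (1/24)[(4) + (4) + (0) + (8) + (0) + (8) + (0) + (0) + (0)] = 24/24 = 1
  <chi_7*chi_7, chi_3> = (1/24)[1*(4)*conj(1) + 1*(4)*conj(1) + 2*(0)*conj(-1) + 2*(4)*conj(1) + 2*(0)*conj(-1) + 2*(4)*conj(1) + 2*(0)*conj(-1) + 6*(0)*conj(1) + 6*(0)*conj(-1)]
      = (1/24)[(4) + (4) + (0) + (8) + (0) + (8) + (0) + (0) + (0)] = 24/24 = 1
  <chi_7*chi_7, chi_4> = (1/24)[1*(4)*conj(1) + 1*(4)*conj(1) + 2*(0)*conj(-1) + 2*(4)*conj(1) + 2*(0)*conj(-1) + 2*(4)*conj(1) + 2*(0)*conj(-1) + 6*(0)*conj(-1) + 6*(0)*conj(1)]
      = (1/24)[(4) + (4) + (0) + (8) + (0) + (8) + (0) + (0) + (0)] = 24/24 = 1
  <chi_7*chi_7, chi_5> = (1/24)[1*(4)*conj(2) + 1*(4)*conj(-2) + 2*(0)*conj(sqrt(3)) + 2*(4)*conj(1) + 2*(0)*conj(0) + 2*(4)*conj(-1) + 2*(0)*conj(-sqrt(3)) + 6*(0)*conj(0) + 6*(0)*conj(0)]
      = (1/24)[(8) + (-8) + (0) + (8) + (0) + (-8) + (0) + (0) + (0)] = 0/24 = 0
  <chi_7*chi_7, chi_6> = (1/24)[1*(4)*conj(2) + 1*(4)*conj(2) + 2*(0)*conj(1) + 2*(4)*conj(-1) + 2*(0)*conj(-2) + 2*(4)*conj(-1) + 2*(0)*conj(1) + 6*(0)*conj(0) + 6*(0)*conj(0)]
      = (1/24)[(8) + (8) + (0) + (-8) + (0) + (-8) + (0) + (0) + (0)] = 0/24 = 0
  <chi_7*chi_7, chi_7> = (1/24)[1*(4)*conj(2) + 1*(4)*conj(-2) + 2*(0)*conj(0) + 2*(4)*conj(-2) + 2*(0)*conj(0) + 2*(4)*conj(2) + 2*(0)*conj(0) + 6*(0)*conj(0) + 6*(0)*conj(0)]
      = (1/24)[(8) + (-8) + (0) + (-16) + (0) + (16) + (0) + (0) + (0)] = 0/24 = 0
  <chi_7*chi_7, chi_8> = (1/24)[1*(4)*conj(2) + 1*(4)*conj(2) + 2*(0)*conj(-1) + 2*(4)*conj(-1) + 2*(0)*conj(2) + 2*(4)*conj(-1) + 2*(0)*conj(-1) + 6*(0)*conj(0) + 6*(0)*conj(0)]
      = (1/24)[(8) + (8) + (0) + (-8) + (0) + (-8) + (0) + (0) + (0)] = 0/24 = 0
  <chi_7*chi_7, chi_9> = (1/24)[1*(4)*conj(2) + 1*(4)*conj(-2) + 2*(0)*conj(-sqrt(3)) + 2*(4)*conj(1) + 2*(0)*conj(0) + 2*(4)*conj(-1) + 2*(0)*conj(sqrt(3)) + 6*(0)*conj(0) + 6*(0)*conj(0)]
      = (1/24)[(8) + (-8) + (0) + (8) + (0) + (-8) + (0) + (0) + (0)] = 0/24 = 0
Hence the multiplicities are chi_1: 1, chi_2: 1, chi_3: 1, chi_4: 1. Dimension check: dim(chi_7)*dim(chi_7) = 2*2 = 4 and sum (mult * dim) = 1*1 + 1*1 + 1*1 + 1*1 = 4.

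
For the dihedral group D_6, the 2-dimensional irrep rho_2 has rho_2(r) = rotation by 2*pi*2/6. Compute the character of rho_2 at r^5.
chi_{rho_2}(r^5) = 2*cos(2*pi*2*5/6) = -1

Reasoning: rho_2(r^5) is rotation by angle 2*pi*2*5/6, whose trace is 2*cos(2*pi*2*5/6) = -1.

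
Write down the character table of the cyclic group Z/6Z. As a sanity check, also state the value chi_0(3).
Character table of Z/6Z (irreps indexed chi_0,...,chi_5 with chi_k(m) = zeta_6^(k*m), zeta_6 = exp(2*pi*i/6)):
  irrep \ class  {0} (size 1)  {1} (size 1)    {2} (size 1)    {3} (size 1)  {4} (size 1)    {5} (size 1)  
  chi_0          1             1               1               1             1               1             
  chi_1          1             exp(I*pi/3)     exp(2*I*pi/3)   -1            exp(-2*I*pi/3)  exp(-I*pi/3)  
  chi_2          1             exp(2*I*pi/3)   exp(-2*I*pi/3)  1             exp(2*I*pi/3)   exp(-2*I*pi/3)
  chi_3          1             -1              1               -1            1               -1            
  chi_4          1             exp(-2*I*pi/3)  exp(2*I*pi/3)   1             exp(-2*I*pi/3)  exp(2*I*pi/3) 
  chi_5          1             exp(-I*pi/3)    exp(-2*I*pi/3)  -1            exp(2*I*pi/3)   exp(I*pi/3)   

Spot check: chi_0(3) = zeta_6^(0*3) = zeta_6^0 = 1.

Derivation: Z/6Z is abelian, so all 6 irreducible complex representations are 1-dimensional. They are given by chi_k(m) = zeta_6^(k*m) for k = 0,...,5. Row orthogonality: sum_m chi_k(m) conj(chi_l(m)) = 6 * [k = l].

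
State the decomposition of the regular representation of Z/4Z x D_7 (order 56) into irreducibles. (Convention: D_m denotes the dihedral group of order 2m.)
Each irreducible V_i of dimension d_i appears with multiplicity d_i, i.e. rho_reg = (direct sum over all irreducibles V_i) d_i V_i. The irreducible dimensions for Z/4Z x D_7 are 1, 1, 1, 1, 1, 1, 1, 1, 2, 2, 2, 2, 2, 2, 2, 2, 2, 2, 2, 2: 8 irreducibles of dimension 1, each with multiplicity 1; 12 irreducibles of dimension 2, each with multiplicity 2. Total dimension 8*1*1 + 12*2*2 = 56 = |G|.

Working: General theorem: in the regular representation of a finite group G, each irreducible appears with multiplicity equal to its dimension. Check: dim(rho_reg) = sum d_i^2 = 1 + 1 + 1 + 1 + 1 + 1 + 1 + 1 + 4 + 4 + 4 + 4 + 4 + 4 + 4 + 4 + 4 + 4 + 4 + 4 = 56 = |G|.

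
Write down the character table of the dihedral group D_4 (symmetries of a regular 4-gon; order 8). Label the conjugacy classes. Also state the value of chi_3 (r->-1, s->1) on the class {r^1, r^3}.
Conjugacy classes: {e} of size 1, {r^2} of size 1, {r^1, r^3} of size 2, {s, sr^2, ...} of size 2, {sr, sr^3, ...} of size 2.
Character table:
  irrep \ class              {e} (size 1)  {r^2} (size 1)  {r^1, r^3} (size 2)  {s, sr^2, ...} (size 2)  {sr, sr^3, ...} (size 2)
  chi_1 (triv)               1             1               1                    1                        1                       
  chi_2 (sign: r->1, s->-1)  1             1               1                    -1                       -1                      
  chi_3 (r->-1, s->1)        1             1               -1                   1                        -1                      
  chi_4 (r->-1, s->-1)       1             1               -1                   -1                       1                       
  chi_5 (2d, j=1)            2             -2              0                    0                        0                       

Spot check: chi_3 (r->-1, s->1) on {r^1, r^3} = -1.

Proof sketch: D_4 has order 2*4 = 8 with 5 conjugacy classes, hence 5 irreducibles. Sum of squared dims 1 + 1 + 1 + 1 + 4 = 8 = |G|. Linear characters come from the abelianisation; the 2-dimensional irreps have character r^k -> 2*cos(2*pi*j*k/4), reflections -> 0.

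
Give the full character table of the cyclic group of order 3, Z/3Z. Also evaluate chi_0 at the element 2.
Character table of Z/3Z (irreps indexed chi_0,...,chi_2 with chi_k(m) = zeta_3^(k*m), zeta_3 = exp(2*pi*i/3)):
  irrep \ class  {0} (size 1)  {1} (size 1)    {2} (size 1)  
  chi_0          1             1               1             
  chi_1          1             exp(2*I*pi/3)   exp(-2*I*pi/3)
  chi_2          1             exp(-2*I*pi/3)  exp(2*I*pi/3) 

Spot check: chi_0(2) = zeta_3^(0*2) = zeta_3^0 = 1.

Justification: Z/3Z is abelian, so all 3 irreducible complex representations are 1-dimensional. They are given by chi_k(m) = zeta_3^(k*m) for k = 0,...,2. Row orthogonality: sum_m chi_k(m) conj(chi_l(m)) = 3 * [k = l].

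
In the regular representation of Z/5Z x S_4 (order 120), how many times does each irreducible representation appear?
Each irreducible V_i of dimension d_i appears with multiplicity d_i, i.e. rho_reg = (direct sum over all irreducibles V_i) d_i V_i. The irreducible dimensions for Z/5Z x S_4 are 1, 1, 1, 1, 1, 1, 1, 1, 1, 1, 2, 2, 2, 2, 2, 3, 3, 3, 3, 3, 3, 3, 3, 3, 3: 10 irreducibles of dimension 1, each with multiplicity 1; 5 irreducibles of dimension 2, each with multiplicity 2; 10 irreducibles of dimension 3, each with multiplicity 3. Total dimension 10*1*1 + 5*2*2 + 10*3*3 = 120 = |G|.

Working: General theorem: in the regular representation of a finite group G, each irreducible appears with multiplicity equal to its dimension. Check: dim(rho_reg) = sum d_i^2 = 1 + 1 + 1 + 1 + 1 + 1 + 1 + 1 + 1 + 1 + 4 + 4 + 4 + 4 + 4 + 9 + 9 + 9 + 9 + 9 + 9 + 9 + 9 + 9 + 9 = 120 = |G|.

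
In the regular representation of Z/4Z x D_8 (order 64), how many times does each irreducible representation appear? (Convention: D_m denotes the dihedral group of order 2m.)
Each irreducible V_i of dimension d_i appears with multiplicity d_i, i.e. rho_reg = (direct sum over all irreducibles V_i) d_i V_i. The irreducible dimensions for Z/4Z x D_8 are 1, 1, 1, 1, 1, 1, 1, 1, 1, 1, 1, 1, 1, 1, 1, 1, 2, 2, 2, 2, 2, 2, 2, 2, 2, 2, 2, 2: 16 irreducibles of dimension 1, each with multiplicity 1; 12 irreducibles of dimension 2, each with multiplicity 2. Total dimension 16*1*1 + 12*2*2 = 64 = |G|.

Justification: General theorem: in the regular representation of a finite group G, each irreducible appears with multiplicity equal to its dimension. Check: dim(rho_reg) = sum d_i^2 = 1 + 1 + 1 + 1 + 1 + 1 + 1 + 1 + 1 + 1 + 1 + 1 + 1 + 1 + 1 + 1 + 4 + 4 + 4 + 4 + 4 + 4 + 4 + 4 + 4 + 4 + 4 + 4 = 64 = |G|.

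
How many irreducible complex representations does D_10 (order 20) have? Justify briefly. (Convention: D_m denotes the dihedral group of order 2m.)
8

Working: The number of irreducible complex representations of a finite group equals its number of conjugacy classes. D_10 has 8 conjugacy classes (n/2 + 3 for n even), so D_10 (order 20) has exactly 8 irreducible complex representations.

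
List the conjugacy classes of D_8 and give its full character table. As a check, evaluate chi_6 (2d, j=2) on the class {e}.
Conjugacy classes: {e} of size 1, {r^4} of size 1, {r^1, r^7} of size 2, {r^2, r^6} of size 2, {r^3, r^5} of size 2, {s, sr^2, ...} of size 4, {sr, sr^3, ...} of size 4.
Character table:
  irrep \ class              {e} (size 1)  {r^4} (size 1)  {r^1, r^7} (size 2)  {r^2, r^6} (size 2)  {r^3, r^5} (size 2)  {s, sr^2, ...} (size 4)  {sr, sr^3, ...} (size 4)
  chi_1 (triv)               1             1               1                    1                    1                    1                        1                       
  chi_2 (sign: r->1, s->-1)  1             1               1                    1                    1                    -1                       -1                      
  chi_3 (r->-1, s->1)        1             1               -1                   1                    -1                   1                        -1                      
  chi_4 (r->-1, s->-1)       1             1               -1                   1                    -1                   -1                       1                       
  chi_5 (2d, j=1)            2             -2              sqrt(2)              0                    -sqrt(2)             0                        0                       
  chi_6 (2d, j=2)            2             2               0                    -2                   0                    0                        0                       
  chi_7 (2d, j=3)            2             -2              -sqrt(2)             0                    sqrt(2)              0                        0                       

Spot check: chi_6 (2d, j=2) on {e} = 2.

Proof sketch: D_8 has order 2*8 = 16 with 7 conjugacy classes, hence 7 irreducibles. Sum of squared dims 1 + 1 + 1 + 1 + 4 + 4 + 4 = 16 = |G|. Linear characters come from the abelianisation; the 2-dimensional irreps have character r^k -> 2*cos(2*pi*j*k/8), reflections -> 0.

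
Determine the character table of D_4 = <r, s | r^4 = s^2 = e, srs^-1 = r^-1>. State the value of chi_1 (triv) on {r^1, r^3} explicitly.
Conjugacy classes: {e} of size 1, {r^2} of size 1, {r^1, r^3} of size 2, {s, sr^2, ...} of size 2, {sr, sr^3, ...} of size 2.
Character table:
  irrep \ class              {e} (size 1)  {r^2} (size 1)  {r^1, r^3} (size 2)  {s, sr^2, ...} (size 2)  {sr, sr^3, ...} (size 2)
  chi_1 (triv)               1             1               1                    1                        1                       
  chi_2 (sign: r->1, s->-1)  1             1               1                    -1                       -1                      
  chi_3 (r->-1, s->1)        1             1               -1                   1                        -1                      
  chi_4 (r->-1, s->-1)       1             1               -1                   -1                       1                       
  chi_5 (2d, j=1)            2             -2              0                    0                        0                       

Spot check: chi_1 (triv) on {r^1, r^3} = 1.

Derivation: D_4 has order 2*4 = 8 with 5 conjugacy classes, hence 5 irreducibles. Sum of squared dims 1 + 1 + 1 + 1 + 4 = 8 = |G|. Linear characters come from the abelianisation; the 2-dimensional irreps have character r^k -> 2*cos(2*pi*j*k/4), reflections -> 0.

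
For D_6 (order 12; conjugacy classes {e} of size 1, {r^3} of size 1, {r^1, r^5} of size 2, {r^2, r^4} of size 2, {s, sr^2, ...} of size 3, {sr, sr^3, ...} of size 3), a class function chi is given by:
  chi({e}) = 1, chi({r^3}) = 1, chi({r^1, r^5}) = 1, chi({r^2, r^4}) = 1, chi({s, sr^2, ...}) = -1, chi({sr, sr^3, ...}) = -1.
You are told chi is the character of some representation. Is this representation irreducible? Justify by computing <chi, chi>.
Irreducible: <chi, chi> = 1.

Proof sketch: <chi, chi> = (1/|G|) sum_C |C| * |chi(C)|^2 = (1/12)[1*|1|^2 + 1*|1|^2 + 2*|1|^2 + 2*|1|^2 + 3*|-1|^2 + 3*|-1|^2]
  = (1/12)[(1) + (1) + (2) + (2) + (3) + (3)] = 12/12 = 1.
A character is irreducible iff <chi, chi> = 1, so this representation is irreducible.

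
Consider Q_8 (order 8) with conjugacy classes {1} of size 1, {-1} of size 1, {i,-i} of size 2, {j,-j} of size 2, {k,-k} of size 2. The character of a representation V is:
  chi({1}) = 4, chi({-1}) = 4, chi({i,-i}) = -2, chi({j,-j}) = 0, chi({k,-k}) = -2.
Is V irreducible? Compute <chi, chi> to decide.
Not irreducible (reducible): <chi, chi> = 6 > 1.

Reasoning: <chi, chi> = (1/|G|) sum_C |C| * |chi(C)|^2 = (1/8)[1*|4|^2 + 1*|4|^2 + 2*|-2|^2 + 2*|0|^2 + 2*|-2|^2]
  = (1/8)[(16) + (16) + (8) + (0) + (8)] = 48/8 = 6.
A character is irreducible iff <chi, chi> = 1, so this representation is reducible.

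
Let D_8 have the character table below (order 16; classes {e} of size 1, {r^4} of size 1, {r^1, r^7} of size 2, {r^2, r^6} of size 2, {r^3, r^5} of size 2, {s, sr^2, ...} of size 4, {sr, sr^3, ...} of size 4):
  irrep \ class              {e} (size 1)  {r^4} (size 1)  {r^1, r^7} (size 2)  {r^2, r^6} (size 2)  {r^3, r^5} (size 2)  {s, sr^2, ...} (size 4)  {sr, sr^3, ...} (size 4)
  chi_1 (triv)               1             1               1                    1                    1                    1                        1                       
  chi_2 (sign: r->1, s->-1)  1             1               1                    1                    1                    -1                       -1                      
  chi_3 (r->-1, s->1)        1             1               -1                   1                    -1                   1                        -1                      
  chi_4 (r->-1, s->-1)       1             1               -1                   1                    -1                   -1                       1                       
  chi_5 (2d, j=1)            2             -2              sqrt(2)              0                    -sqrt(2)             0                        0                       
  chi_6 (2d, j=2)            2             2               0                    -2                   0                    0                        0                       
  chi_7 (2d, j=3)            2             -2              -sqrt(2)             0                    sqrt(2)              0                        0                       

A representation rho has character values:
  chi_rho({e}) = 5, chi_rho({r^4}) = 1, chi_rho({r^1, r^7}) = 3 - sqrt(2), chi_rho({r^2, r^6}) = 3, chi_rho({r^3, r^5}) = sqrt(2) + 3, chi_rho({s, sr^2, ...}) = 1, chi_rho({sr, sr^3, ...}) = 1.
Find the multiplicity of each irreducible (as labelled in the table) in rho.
Multiplicities: chi_1: 2, chi_2: 1, chi_3: 0, chi_4: 0, chi_5: 0, chi_6: 0, chi_7: 1.

Justification: Use <chi_rho, chi> = (1/|G|) sum_C |C| * chi_rho(C) * conj(chi(C)) with |G| = 16 for each irreducible chi in the table:
  <chi_rho, chi_1> = (1/16)[1*(5)*conj(1) + 1*(1)*conj(1) + 2*(3 - sqrt(2))*conj(1) + 2*(3)*conj(1) + 2*(sqrt(2) + 3)*conj(1) + 4*(1)*conj(1) + 4*(1)*conj(1)]
      = (1/16)[(5) + (1) + (6 - 2*sqrt(2)) + (6) + (2*sqrt(2) + 6) + (4) + (4)] = 32/16 = 2
  <chi_rho, chi_2> = (1/16)[1*(5)*conj(1) + 1*(1)*conj(1) + 2*(3 - sqrt(2))*conj(1) + 2*(3)*conj(1) + 2*(sqrt(2) + 3)*conj(1) + 4*(1)*conj(-1) + 4*(1)*conj(-1)]
      = (1/16)[(5) + (1) + (6 - 2*sqrt(2)) + (6) + (2*sqrt(2) + 6) + (-4) + (-4)] = 16/16 = 1
  <chi_rho, chi_3> = (1/16)[1*(5)*conj(1) + 1*(1)*conj(1) + 2*(3 - sqrt(2))*conj(-1) + 2*(3)*conj(1) + 2*(sqrt(2) + 3)*conj(-1) + 4*(1)*conj(1) + 4*(1)*conj(-1)]
      = (1/16)[(5) + (1) + (-6 + 2*sqrt(2)) + (6) + (-6 - 2*sqrt(2)) + (4) + (-4)] = 0/16 = 0
  <chi_rho, chi_4> = (1/16)[1*(5)*conj(1) + 1*(1)*conj(1) + 2*(3 - sqrt(2))*conj(-1) + 2*(3)*conj(1) + 2*(sqrt(2) + 3)*conj(-1) + 4*(1)*conj(-1) + 4*(1)*conj(1)]
      = (1/16)[(5) + (1) + (-6 + 2*sqrt(2)) + (6) + (-6 - 2*sqrt(2)) + (-4) + (4)] = 0/16 = 0
  <chi_rho, chi_5> = (1/16)[1*(5)*conj(2) + 1*(1)*conj(-2) + 2*(3 - sqrt(2))*conj(sqrt(2)) + 2*(3)*conj(0) + 2*(sqrt(2) + 3)*conj(-sqrt(2)) + 4*(1)*conj(0) + 4*(1)*conj(0)]
      = (1/16)[(10) + (-2) + (-4 + 6*sqrt(2)) + (0) + (-6*sqrt(2) - 4) + (0) + (0)] = 0/16 = 0
  <chi_rho, chi_6> = (1/16)[1*(5)*conj(2) + 1*(1)*conj(2) + 2*(3 - sqrt(2))*conj(0) + 2*(3)*conj(-2) + 2*(sqrt(2) + 3)*conj(0) + 4*(1)*conj(0) + 4*(1)*conj(0)]
      = (1/16)[(10) + (2) + (0) + (-12) + (0) + (0) + (0)] = 0/16 = 0
  <chi_rho, chi_7> = (1/16)[1*(5)*conj(2) + 1*(1)*conj(-2) + 2*(3 - sqrt(2))*conj(-sqrt(2)) + 2*(3)*conj(0) + 2*(sqrt(2) + 3)*conj(sqrt(2)) + 4*(1)*conj(0) + 4*(1)*conj(0)]
      = (1/16)[(10) + (-2) + (4 - 6*sqrt(2)) + (0) + (4 + 6*sqrt(2)) + (0) + (0)] = 16/16 = 1
Dimension check: dim(rho) = sum (mult * dim) = 2*1 + 1*1 + 0*1 + 0*1 + 0*2 + 0*2 + 1*2 = 5 = chi_rho(e) = 5.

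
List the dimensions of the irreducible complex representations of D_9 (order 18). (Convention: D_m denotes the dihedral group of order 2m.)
Dimensions: 1, 1, 2, 2, 2, 2

Solution. There are 6 irreducibles (= number of conjugacy classes). Their dimensions d_i satisfy sum d_i^2 = |G| = 18: 1 + 1 + 4 + 4 + 4 + 4 = 18.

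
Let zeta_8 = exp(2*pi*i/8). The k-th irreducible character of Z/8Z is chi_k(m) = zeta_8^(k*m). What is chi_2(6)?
chi_2(6) = zeta_8^12 = -1

Why: chi_2(6) = zeta_8^(2*6) = zeta_8^12. Since zeta_8^8 = 1, this equals zeta_8^4 = exp(2*pi*i*4/8) = -1.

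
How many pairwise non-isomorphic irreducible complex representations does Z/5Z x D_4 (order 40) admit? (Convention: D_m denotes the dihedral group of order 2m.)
25

Working: The number of irreducible complex representations of a finite group equals its number of conjugacy classes. For a direct product, #classes(G x H) = #classes(G) * #classes(H). Z/5Z has 5 classes (abelian), D_4 has 5 classes, so 5 * 5 = 25, so Z/5Z x D_4 (order 40) has exactly 25 irreducible complex representations.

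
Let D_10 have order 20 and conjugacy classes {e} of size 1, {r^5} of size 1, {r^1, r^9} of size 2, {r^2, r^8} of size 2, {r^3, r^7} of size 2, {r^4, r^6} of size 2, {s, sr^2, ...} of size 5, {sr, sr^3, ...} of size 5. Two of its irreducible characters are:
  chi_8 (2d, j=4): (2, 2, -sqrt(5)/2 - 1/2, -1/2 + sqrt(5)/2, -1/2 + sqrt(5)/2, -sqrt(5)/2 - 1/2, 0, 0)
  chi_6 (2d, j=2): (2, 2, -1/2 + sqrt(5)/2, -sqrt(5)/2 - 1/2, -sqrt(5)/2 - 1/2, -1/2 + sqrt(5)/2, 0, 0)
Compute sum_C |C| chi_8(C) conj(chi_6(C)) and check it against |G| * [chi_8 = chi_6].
Sum = 0; so <chi_8, chi_6> = 0 (distinct irreducibles are orthogonal).

Why: Compute term by term over conjugacy classes (|C| * chi_8(C) * conj(chi_6(C))):
  1*(2)*conj(2) + 1*(2)*conj(2) + 2*(-sqrt(5)/2 - 1/2)*conj(-1/2 + sqrt(5)/2) + 2*(-1/2 + sqrt(5)/2)*conj(-sqrt(5)/2 - 1/2) + 2*(-1/2 + sqrt(5)/2)*conj(-sqrt(5)/2 - 1/2) + 2*(-sqrt(5)/2 - 1/2)*conj(-1/2 + sqrt(5)/2) + 5*(0)*conj(0) + 5*(0)*conj(0)
  = (4) + (4) + (-2) + (-2) + (-2) + (-2) + (0) + (0)
  = 0.
Dividing by |G| = 20 gives 0/20 = 0, matching the row-orthogonality relation <chi_8, chi_6> = [chi_8 = chi_6].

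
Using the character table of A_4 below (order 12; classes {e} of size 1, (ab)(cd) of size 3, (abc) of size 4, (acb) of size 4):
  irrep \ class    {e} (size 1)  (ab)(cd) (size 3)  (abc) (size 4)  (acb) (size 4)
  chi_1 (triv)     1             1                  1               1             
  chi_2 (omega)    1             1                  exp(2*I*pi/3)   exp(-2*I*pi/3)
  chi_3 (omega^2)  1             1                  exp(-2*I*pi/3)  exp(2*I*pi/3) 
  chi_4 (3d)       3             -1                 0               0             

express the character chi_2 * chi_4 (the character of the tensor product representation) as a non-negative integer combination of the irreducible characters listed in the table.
chi_2 tensor chi_4 = chi_4 (all other irreducibles have multiplicity 0).

Reasoning: The character of a tensor product is the pointwise product (chi_2 * chi_4)(C) = chi_2(C) * chi_4(C):
  {e}: (1)*(3), (ab)(cd): (1)*(-1), (abc): (exp(2*I*pi/3))*(0), (acb): (exp(-2*I*pi/3))*(0)
so (chi_2 * chi_4) takes values
  {e} -> 3, (ab)(cd) -> -1, (abc) -> 0, (acb) -> 0.
Now take the inner product of this character with each irreducible chi from the table, <chi_2*chi_4, chi> = (1/12) sum_C |C| (chi_2*chi_4)(C) conj(chi(C)):
  <chi_2*chi_4, chi_1> = (1/12)[1*(3)*conj(1) + 3*(-1)*conj(1) + 4*(0)*conj(1) + 4*(0)*conj(1)]
      = (1/12)[(3) + (-3) + (0) + (0)] = 0/12 = 0
  <chi_2*chi_4, chi_2> = (1/12)[1*(3)*conj(1) + 3*(-1)*conj(1) + 4*(0)*conj(exp(2*I*pi/3)) + 4*(0)*conj(exp(-2*I*pi/3))]
      = (1/12)[(3) + (-3) + (0) + (0)] = 0/12 = 0
  <chi_2*chi_4, chi_3> = (1/12)[1*(3)*conj(1) + 3*(-1)*conj(1) + 4*(0)*conj(exp(-2*I*pi/3)) + 4*(0)*conj(exp(2*I*pi/3))]
      = (1/12)[(3) + (-3) + (0) + (0)] = 0/12 = 0
  <chi_2*chi_4, chi_4> = (1/12)[1*(3)*conj(3) + 3*(-1)*conj(-1) + 4*(0)*conj(0) + 4*(0)*conj(0)]
      = (1/12)[(9) + (3) + (0) + (0)] = 12/12 = 1
(Exp terms are combined using exp(i*s)*conj(exp(i*t)) = exp(i*(s-t)), and sums of them are collapsed using the identity that for every m > 1 the m distinct m-th roots of unity sum to 0, e.g. 1 + exp(2*I*pi/3) + exp(-2*I*pi/3) = 0.)
Hence the multiplicities are chi_4: 1. Dimension check: dim(chi_2)*dim(chi_4) = 1*3 = 3 and sum (mult * dim) = 1*3 = 3.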